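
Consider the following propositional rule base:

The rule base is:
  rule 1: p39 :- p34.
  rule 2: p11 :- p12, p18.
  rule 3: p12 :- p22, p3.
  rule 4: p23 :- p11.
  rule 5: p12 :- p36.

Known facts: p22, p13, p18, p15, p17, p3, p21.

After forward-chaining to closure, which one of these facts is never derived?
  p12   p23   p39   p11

Round 1 — rule 3, derive p12.
Round 2 — rule 2, derive p11.
Round 3 — rule 4, derive p23.
Derived: p12 (round 1), p11 (round 2), p23 (round 3). p39 never appears in any round.

p39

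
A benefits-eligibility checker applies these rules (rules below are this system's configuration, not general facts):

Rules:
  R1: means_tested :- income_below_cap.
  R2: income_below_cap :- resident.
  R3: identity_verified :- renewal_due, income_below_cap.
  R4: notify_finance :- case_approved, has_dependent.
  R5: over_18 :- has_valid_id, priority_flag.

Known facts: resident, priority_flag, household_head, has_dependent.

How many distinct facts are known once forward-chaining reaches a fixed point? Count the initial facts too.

Round 1 fires R2, giving income_below_cap.
Round 2 fires R1, giving means_tested.
Closure: {has_dependent, household_head, income_below_cap, means_tested, priority_flag, resident} — 6 facts.

6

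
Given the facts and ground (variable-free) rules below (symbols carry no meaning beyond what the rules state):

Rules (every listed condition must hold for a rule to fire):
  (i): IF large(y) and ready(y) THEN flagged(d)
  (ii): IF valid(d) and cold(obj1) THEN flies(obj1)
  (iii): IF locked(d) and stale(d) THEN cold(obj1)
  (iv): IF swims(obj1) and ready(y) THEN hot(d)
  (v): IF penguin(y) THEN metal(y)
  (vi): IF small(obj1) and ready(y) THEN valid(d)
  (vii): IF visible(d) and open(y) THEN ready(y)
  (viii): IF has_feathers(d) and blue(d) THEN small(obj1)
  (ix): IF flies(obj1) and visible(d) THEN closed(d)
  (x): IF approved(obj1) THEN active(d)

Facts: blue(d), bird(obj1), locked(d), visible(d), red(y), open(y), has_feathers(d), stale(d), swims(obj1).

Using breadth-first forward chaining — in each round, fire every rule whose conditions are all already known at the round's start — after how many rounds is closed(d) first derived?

Round 1 — (iii), (vii), (viii), derive cold(obj1), ready(y), small(obj1).
Round 2 — (iv), (vi), derive hot(d), valid(d).
Round 3 — (ii), derive flies(obj1).
Round 4 — (ix), derive closed(d).
closed(d) first appears in round 4.

4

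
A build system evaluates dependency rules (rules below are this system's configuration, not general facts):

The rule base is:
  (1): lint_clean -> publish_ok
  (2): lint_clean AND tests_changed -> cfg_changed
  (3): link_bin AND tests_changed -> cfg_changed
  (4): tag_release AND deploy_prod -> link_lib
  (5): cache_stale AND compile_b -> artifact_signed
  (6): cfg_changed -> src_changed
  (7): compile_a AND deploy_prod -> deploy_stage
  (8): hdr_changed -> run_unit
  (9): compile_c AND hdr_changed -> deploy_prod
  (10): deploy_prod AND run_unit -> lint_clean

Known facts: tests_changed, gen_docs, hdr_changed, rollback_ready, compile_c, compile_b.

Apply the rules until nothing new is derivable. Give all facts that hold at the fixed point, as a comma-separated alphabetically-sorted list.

Round 1: (8) [hdr_changed -> run_unit]; (9) [compile_c AND hdr_changed -> deploy_prod]. Adds run_unit, deploy_prod.
Round 2: (10) [deploy_prod AND run_unit -> lint_clean]. Adds lint_clean.
Round 3: (1) [lint_clean -> publish_ok]; (2) [lint_clean AND tests_changed -> cfg_changed]. Adds publish_ok, cfg_changed.
Round 4: (6) [cfg_changed -> src_changed]. Adds src_changed.

cfg_changed, compile_b, compile_c, deploy_prod, gen_docs, hdr_changed, lint_clean, publish_ok, rollback_ready, run_unit, src_changed, tests_changed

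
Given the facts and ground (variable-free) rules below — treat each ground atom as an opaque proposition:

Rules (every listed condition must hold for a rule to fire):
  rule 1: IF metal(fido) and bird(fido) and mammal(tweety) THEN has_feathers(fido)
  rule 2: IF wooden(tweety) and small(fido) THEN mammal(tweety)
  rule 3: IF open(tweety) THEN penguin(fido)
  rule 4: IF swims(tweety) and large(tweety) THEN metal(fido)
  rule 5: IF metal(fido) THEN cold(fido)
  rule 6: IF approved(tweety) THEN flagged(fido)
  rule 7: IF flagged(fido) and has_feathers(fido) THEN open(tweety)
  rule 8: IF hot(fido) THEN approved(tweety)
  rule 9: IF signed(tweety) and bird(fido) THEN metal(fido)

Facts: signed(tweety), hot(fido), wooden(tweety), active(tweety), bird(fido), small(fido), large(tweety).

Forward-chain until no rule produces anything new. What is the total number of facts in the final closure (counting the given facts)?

15

Round 1: rule 2 [IF wooden(tweety) and small(fido) THEN mammal(tweety)]; rule 8 [IF hot(fido) THEN approved(tweety)]; rule 9 [IF signed(tweety) and bird(fido) THEN metal(fido)]. New: mammal(tweety), approved(tweety), metal(fido).
Round 2: rule 1 [IF metal(fido) and bird(fido) and mammal(tweety) THEN has_feathers(fido)]; rule 5 [IF metal(fido) THEN cold(fido)]; rule 6 [IF approved(tweety) THEN flagged(fido)]. New: has_feathers(fido), cold(fido), flagged(fido).
Round 3: rule 7 [IF flagged(fido) and has_feathers(fido) THEN open(tweety)]. New: open(tweety).
Round 4: rule 3 [IF open(tweety) THEN penguin(fido)]. New: penguin(fido).
Closure: {active(tweety), approved(tweety), bird(fido), cold(fido), flagged(fido), has_feathers(fido), hot(fido), large(tweety), mammal(tweety), metal(fido), open(tweety), penguin(fido), signed(tweety), small(fido), wooden(tweety)} — 15 facts.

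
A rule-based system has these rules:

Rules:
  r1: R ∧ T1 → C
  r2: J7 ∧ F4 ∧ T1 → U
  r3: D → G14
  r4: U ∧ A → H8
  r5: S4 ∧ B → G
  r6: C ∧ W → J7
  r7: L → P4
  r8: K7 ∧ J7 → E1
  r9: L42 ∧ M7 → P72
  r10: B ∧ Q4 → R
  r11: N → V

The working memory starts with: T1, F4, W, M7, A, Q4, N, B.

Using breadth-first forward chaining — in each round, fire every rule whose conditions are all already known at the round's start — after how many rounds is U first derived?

4

Round 1 — r10, r11, derive R, V.
Round 2 — r1, derive C.
Round 3 — r6, derive J7.
Round 4 — r2, derive U.
U first appears in round 4.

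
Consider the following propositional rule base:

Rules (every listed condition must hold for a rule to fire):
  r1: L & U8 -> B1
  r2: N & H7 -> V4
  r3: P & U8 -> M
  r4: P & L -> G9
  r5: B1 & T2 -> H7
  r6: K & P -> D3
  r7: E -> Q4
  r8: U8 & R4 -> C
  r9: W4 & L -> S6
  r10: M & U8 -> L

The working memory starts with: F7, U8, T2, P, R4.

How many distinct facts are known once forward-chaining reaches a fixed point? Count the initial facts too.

11

Round 1 fires r3, r8, giving M, C.
Round 2 fires r10, giving L.
Round 3 fires r1, r4, giving B1, G9.
Round 4 fires r5, giving H7.
Closure: {B1, C, F7, G9, H7, L, M, P, R4, T2, U8} — 11 facts.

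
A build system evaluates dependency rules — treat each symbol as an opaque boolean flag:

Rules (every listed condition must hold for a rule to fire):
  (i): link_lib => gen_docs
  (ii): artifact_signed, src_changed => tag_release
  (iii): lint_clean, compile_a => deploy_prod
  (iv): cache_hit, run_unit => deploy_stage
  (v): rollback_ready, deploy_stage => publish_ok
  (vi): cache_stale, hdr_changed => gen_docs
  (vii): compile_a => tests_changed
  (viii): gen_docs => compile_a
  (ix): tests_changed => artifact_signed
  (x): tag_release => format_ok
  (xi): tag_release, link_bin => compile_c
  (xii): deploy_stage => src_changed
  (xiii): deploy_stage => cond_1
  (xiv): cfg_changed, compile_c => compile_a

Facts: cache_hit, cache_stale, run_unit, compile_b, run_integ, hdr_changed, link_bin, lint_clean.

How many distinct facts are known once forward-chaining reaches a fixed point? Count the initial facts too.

19

Round 1 — (iv), (vi), derive deploy_stage, gen_docs.
Round 2 — (viii), (xii), (xiii), derive compile_a, src_changed, cond_1.
Round 3 — (iii), (vii), derive deploy_prod, tests_changed.
Round 4 — (ix), derive artifact_signed.
Round 5 — (ii), derive tag_release.
Round 6 — (x), (xi), derive format_ok, compile_c.
Closure: {artifact_signed, cache_hit, cache_stale, compile_a, compile_b, compile_c, cond_1, deploy_prod, deploy_stage, format_ok, gen_docs, hdr_changed, link_bin, lint_clean, run_integ, run_unit, src_changed, tag_release, tests_changed} — 19 facts.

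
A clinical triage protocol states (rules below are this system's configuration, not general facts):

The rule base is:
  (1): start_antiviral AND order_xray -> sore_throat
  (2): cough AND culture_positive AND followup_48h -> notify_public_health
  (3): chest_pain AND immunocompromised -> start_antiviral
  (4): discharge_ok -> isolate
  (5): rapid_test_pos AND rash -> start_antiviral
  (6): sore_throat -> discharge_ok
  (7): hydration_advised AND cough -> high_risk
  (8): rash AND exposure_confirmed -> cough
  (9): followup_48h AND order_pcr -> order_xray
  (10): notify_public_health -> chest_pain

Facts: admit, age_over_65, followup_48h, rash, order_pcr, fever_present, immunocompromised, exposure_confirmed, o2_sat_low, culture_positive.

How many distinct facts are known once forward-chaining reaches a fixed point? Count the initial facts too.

Round 1 — (8), (9), derive cough, order_xray.
Round 2 — (2), derive notify_public_health.
Round 3 — (10), derive chest_pain.
Round 4 — (3), derive start_antiviral.
Round 5 — (1), derive sore_throat.
Round 6 — (6), derive discharge_ok.
Round 7 — (4), derive isolate.
Closure: {admit, age_over_65, chest_pain, cough, culture_positive, discharge_ok, exposure_confirmed, fever_present, followup_48h, immunocompromised, isolate, notify_public_health, o2_sat_low, order_pcr, order_xray, rash, sore_throat, start_antiviral} — 18 facts.

18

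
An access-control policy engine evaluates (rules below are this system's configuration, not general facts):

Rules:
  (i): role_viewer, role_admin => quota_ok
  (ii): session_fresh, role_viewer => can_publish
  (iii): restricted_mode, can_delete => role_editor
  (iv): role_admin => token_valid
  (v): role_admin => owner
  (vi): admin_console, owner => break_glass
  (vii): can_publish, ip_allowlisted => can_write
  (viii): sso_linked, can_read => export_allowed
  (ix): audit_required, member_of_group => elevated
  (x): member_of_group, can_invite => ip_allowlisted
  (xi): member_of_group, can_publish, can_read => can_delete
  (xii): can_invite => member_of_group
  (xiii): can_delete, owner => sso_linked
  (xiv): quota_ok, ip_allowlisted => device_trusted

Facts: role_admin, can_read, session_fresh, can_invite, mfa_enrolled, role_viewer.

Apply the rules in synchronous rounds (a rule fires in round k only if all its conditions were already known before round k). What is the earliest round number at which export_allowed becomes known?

Round 1 fires (i), (ii), (iv), (v), (xii), giving quota_ok, can_publish, token_valid, owner, member_of_group.
Round 2 fires (x), (xi), giving ip_allowlisted, can_delete.
Round 3 fires (vii), (xiii), (xiv), giving can_write, sso_linked, device_trusted.
Round 4 fires (viii), giving export_allowed.
export_allowed first appears in round 4.

4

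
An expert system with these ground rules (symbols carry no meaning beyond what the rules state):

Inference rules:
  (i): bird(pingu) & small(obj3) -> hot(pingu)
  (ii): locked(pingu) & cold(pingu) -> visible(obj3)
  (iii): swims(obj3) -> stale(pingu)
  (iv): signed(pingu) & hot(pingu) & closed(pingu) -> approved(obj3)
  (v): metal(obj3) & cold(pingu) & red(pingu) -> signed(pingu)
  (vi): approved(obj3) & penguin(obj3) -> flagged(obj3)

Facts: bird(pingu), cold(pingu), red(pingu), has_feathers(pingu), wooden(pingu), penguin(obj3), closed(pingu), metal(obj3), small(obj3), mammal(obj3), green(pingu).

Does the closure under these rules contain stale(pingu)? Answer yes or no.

no

Round 1: (i) [bird(pingu) & small(obj3) -> hot(pingu)]; (v) [metal(obj3) & cold(pingu) & red(pingu) -> signed(pingu)]. New: hot(pingu), signed(pingu).
Round 2: (iv) [signed(pingu) & hot(pingu) & closed(pingu) -> approved(obj3)]. New: approved(obj3).
Round 3: (vi) [approved(obj3) & penguin(obj3) -> flagged(obj3)]. New: flagged(obj3).
Fixed point reached. stale(pingu) is concluded only by (iii); (iii) needs swims(obj3) (never derived).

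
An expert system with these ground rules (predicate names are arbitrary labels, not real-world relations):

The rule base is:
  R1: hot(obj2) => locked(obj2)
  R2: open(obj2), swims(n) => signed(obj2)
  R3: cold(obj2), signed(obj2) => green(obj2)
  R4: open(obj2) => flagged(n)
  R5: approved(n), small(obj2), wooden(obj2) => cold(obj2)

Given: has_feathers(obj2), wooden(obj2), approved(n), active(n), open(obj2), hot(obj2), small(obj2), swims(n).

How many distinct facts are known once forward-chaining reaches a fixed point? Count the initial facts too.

[1] R1 [hot(obj2) => locked(obj2)]; R2 [open(obj2), swims(n) => signed(obj2)]; R4 [open(obj2) => flagged(n)]; R5 [approved(n), small(obj2), wooden(obj2) => cold(obj2)]. ⇒ new: locked(obj2), signed(obj2), flagged(n), cold(obj2).
[2] R3 [cold(obj2), signed(obj2) => green(obj2)]. ⇒ new: green(obj2).
Closure: {active(n), approved(n), cold(obj2), flagged(n), green(obj2), has_feathers(obj2), hot(obj2), locked(obj2), open(obj2), signed(obj2), small(obj2), swims(n), wooden(obj2)} — 13 facts.

13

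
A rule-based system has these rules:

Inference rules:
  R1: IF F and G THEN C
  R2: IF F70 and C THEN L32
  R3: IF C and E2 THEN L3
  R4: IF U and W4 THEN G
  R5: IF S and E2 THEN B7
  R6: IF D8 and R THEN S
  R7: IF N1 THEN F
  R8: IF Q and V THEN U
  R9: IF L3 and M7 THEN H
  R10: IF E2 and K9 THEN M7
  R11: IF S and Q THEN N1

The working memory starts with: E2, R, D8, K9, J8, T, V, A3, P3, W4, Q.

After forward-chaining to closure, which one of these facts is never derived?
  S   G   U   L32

L32

[1] R6 [IF D8 and R THEN S]; R8 [IF Q and V THEN U]; R10 [IF E2 and K9 THEN M7]. ⇒ new: S, U, M7.
[2] R4 [IF U and W4 THEN G]; R5 [IF S and E2 THEN B7]; R11 [IF S and Q THEN N1]. ⇒ new: G, B7, N1.
[3] R7 [IF N1 THEN F]. ⇒ new: F.
[4] R1 [IF F and G THEN C]. ⇒ new: C.
[5] R3 [IF C and E2 THEN L3]. ⇒ new: L3.
[6] R9 [IF L3 and M7 THEN H]. ⇒ new: H.
Derived: U (round 1), G (round 2), S (round 1). L32 never appears in any round.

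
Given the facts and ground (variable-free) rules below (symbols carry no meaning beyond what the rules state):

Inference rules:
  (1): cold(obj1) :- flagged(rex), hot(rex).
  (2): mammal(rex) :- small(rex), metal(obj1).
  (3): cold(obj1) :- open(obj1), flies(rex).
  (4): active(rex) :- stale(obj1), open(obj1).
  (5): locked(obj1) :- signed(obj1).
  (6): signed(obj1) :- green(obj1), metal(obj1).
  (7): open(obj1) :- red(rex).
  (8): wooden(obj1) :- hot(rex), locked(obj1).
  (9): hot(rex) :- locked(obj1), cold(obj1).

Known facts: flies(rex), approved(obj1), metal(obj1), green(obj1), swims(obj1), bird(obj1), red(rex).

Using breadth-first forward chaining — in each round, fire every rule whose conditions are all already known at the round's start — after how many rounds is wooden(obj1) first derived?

4

Round 1 fires (6), (7), giving signed(obj1), open(obj1).
Round 2 fires (3), (5), giving cold(obj1), locked(obj1).
Round 3 fires (9), giving hot(rex).
Round 4 fires (8), giving wooden(obj1).
wooden(obj1) first appears in round 4.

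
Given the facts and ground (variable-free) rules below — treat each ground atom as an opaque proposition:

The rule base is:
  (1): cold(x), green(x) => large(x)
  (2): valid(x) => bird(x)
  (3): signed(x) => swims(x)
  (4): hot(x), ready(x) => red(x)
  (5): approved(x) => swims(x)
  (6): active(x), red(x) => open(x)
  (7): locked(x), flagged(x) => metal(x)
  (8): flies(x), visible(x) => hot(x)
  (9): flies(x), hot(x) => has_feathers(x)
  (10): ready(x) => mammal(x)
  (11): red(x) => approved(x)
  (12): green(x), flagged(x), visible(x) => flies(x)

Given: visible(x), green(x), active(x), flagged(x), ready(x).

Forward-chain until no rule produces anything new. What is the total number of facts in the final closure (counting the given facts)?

13

Round 1 — (10), (12), derive mammal(x), flies(x).
Round 2 — (8), derive hot(x).
Round 3 — (4), (9), derive red(x), has_feathers(x).
Round 4 — (6), (11), derive open(x), approved(x).
Round 5 — (5), derive swims(x).
Closure: {active(x), approved(x), flagged(x), flies(x), green(x), has_feathers(x), hot(x), mammal(x), open(x), ready(x), red(x), swims(x), visible(x)} — 13 facts.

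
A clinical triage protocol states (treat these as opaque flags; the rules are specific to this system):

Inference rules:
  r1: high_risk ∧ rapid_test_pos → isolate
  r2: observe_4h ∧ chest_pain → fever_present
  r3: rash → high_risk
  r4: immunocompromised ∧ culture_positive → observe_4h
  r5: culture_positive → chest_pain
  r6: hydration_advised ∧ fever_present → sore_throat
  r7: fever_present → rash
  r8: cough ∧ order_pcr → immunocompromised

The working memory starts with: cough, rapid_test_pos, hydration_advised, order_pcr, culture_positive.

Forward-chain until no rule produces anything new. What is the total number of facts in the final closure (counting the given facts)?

13

Round 1: r5 [culture_positive → chest_pain]; r8 [cough ∧ order_pcr → immunocompromised]. Adds chest_pain, immunocompromised.
Round 2: r4 [immunocompromised ∧ culture_positive → observe_4h]. Adds observe_4h.
Round 3: r2 [observe_4h ∧ chest_pain → fever_present]. Adds fever_present.
Round 4: r6 [hydration_advised ∧ fever_present → sore_throat]; r7 [fever_present → rash]. Adds sore_throat, rash.
Round 5: r3 [rash → high_risk]. Adds high_risk.
Round 6: r1 [high_risk ∧ rapid_test_pos → isolate]. Adds isolate.
Closure: {chest_pain, cough, culture_positive, fever_present, high_risk, hydration_advised, immunocompromised, isolate, observe_4h, order_pcr, rapid_test_pos, rash, sore_throat} — 13 facts.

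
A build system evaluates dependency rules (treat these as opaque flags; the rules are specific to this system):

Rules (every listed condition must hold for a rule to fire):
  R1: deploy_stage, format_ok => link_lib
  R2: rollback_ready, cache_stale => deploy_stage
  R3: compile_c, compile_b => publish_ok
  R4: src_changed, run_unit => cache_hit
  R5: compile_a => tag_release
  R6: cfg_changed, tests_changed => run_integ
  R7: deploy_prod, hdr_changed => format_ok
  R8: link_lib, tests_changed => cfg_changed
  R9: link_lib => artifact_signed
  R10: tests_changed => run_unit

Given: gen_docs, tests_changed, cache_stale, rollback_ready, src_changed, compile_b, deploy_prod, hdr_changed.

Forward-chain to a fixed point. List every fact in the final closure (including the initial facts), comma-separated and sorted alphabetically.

artifact_signed, cache_hit, cache_stale, cfg_changed, compile_b, deploy_prod, deploy_stage, format_ok, gen_docs, hdr_changed, link_lib, rollback_ready, run_integ, run_unit, src_changed, tests_changed

Round 1 fires R2, R7, R10, giving deploy_stage, format_ok, run_unit.
Round 2 fires R1, R4, giving link_lib, cache_hit.
Round 3 fires R8, R9, giving cfg_changed, artifact_signed.
Round 4 fires R6, giving run_integ.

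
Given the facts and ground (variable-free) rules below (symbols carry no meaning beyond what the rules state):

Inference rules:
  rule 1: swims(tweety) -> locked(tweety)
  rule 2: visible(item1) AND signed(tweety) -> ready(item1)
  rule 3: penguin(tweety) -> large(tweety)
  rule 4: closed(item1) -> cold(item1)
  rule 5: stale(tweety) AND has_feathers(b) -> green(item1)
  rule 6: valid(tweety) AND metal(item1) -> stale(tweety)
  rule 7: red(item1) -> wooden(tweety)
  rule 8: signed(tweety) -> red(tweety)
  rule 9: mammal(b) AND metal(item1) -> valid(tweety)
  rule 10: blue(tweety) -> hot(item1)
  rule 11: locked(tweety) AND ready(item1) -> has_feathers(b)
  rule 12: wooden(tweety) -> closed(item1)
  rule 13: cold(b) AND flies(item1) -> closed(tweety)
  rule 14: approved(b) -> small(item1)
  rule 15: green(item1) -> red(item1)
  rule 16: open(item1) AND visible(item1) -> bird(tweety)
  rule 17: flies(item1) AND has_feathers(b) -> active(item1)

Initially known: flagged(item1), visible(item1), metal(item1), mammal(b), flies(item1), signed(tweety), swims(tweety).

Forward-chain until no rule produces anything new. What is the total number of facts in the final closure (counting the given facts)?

Round 1: rule 1 [swims(tweety) -> locked(tweety)]; rule 2 [visible(item1) AND signed(tweety) -> ready(item1)]; rule 8 [signed(tweety) -> red(tweety)]; rule 9 [mammal(b) AND metal(item1) -> valid(tweety)]. Adds locked(tweety), ready(item1), red(tweety), valid(tweety).
Round 2: rule 6 [valid(tweety) AND metal(item1) -> stale(tweety)]; rule 11 [locked(tweety) AND ready(item1) -> has_feathers(b)]. Adds stale(tweety), has_feathers(b).
Round 3: rule 5 [stale(tweety) AND has_feathers(b) -> green(item1)]; rule 17 [flies(item1) AND has_feathers(b) -> active(item1)]. Adds green(item1), active(item1).
Round 4: rule 15 [green(item1) -> red(item1)]. Adds red(item1).
Round 5: rule 7 [red(item1) -> wooden(tweety)]. Adds wooden(tweety).
Round 6: rule 12 [wooden(tweety) -> closed(item1)]. Adds closed(item1).
Round 7: rule 4 [closed(item1) -> cold(item1)]. Adds cold(item1).
Closure: {active(item1), closed(item1), cold(item1), flagged(item1), flies(item1), green(item1), has_feathers(b), locked(tweety), mammal(b), metal(item1), ready(item1), red(item1), red(tweety), signed(tweety), stale(tweety), swims(tweety), valid(tweety), visible(item1), wooden(tweety)} — 19 facts.

19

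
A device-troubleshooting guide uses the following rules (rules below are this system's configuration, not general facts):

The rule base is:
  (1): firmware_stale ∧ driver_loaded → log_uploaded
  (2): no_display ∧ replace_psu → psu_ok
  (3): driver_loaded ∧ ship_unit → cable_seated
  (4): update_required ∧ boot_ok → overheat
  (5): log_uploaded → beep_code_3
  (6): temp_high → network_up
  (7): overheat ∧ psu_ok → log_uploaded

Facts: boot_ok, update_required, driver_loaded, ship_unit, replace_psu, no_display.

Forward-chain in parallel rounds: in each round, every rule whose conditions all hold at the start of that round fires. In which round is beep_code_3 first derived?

3

Round 1: (2) [no_display ∧ replace_psu → psu_ok]; (3) [driver_loaded ∧ ship_unit → cable_seated]; (4) [update_required ∧ boot_ok → overheat]. New: psu_ok, cable_seated, overheat.
Round 2: (7) [overheat ∧ psu_ok → log_uploaded]. New: log_uploaded.
Round 3: (5) [log_uploaded → beep_code_3]. New: beep_code_3.
beep_code_3 first appears in round 3.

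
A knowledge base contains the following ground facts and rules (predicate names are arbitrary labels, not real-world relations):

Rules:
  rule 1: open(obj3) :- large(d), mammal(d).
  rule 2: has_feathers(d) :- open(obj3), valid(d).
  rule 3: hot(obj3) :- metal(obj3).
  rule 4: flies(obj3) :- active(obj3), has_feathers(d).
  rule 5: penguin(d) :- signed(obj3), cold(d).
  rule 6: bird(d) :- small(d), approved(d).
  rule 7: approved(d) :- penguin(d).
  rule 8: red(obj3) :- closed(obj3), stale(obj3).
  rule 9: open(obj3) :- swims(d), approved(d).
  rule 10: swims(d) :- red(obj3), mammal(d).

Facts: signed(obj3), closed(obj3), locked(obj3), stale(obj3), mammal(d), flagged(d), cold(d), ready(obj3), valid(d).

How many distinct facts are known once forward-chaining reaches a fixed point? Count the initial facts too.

15

Round 1 — rule 5, rule 8, derive penguin(d), red(obj3).
Round 2 — rule 7, rule 10, derive approved(d), swims(d).
Round 3 — rule 9, derive open(obj3).
Round 4 — rule 2, derive has_feathers(d).
Closure: {approved(d), closed(obj3), cold(d), flagged(d), has_feathers(d), locked(obj3), mammal(d), open(obj3), penguin(d), ready(obj3), red(obj3), signed(obj3), stale(obj3), swims(d), valid(d)} — 15 facts.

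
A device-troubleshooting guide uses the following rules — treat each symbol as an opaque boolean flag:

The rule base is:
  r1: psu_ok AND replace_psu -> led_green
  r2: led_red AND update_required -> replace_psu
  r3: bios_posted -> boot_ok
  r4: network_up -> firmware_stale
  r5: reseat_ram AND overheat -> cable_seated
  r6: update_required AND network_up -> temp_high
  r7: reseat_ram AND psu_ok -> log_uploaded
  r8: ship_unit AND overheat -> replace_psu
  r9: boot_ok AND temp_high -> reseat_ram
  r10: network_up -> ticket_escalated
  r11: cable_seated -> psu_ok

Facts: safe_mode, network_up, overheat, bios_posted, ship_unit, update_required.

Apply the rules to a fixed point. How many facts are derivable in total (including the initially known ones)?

Round 1: r3 [bios_posted -> boot_ok]; r4 [network_up -> firmware_stale]; r6 [update_required AND network_up -> temp_high]; r8 [ship_unit AND overheat -> replace_psu]; r10 [network_up -> ticket_escalated]. Adds boot_ok, firmware_stale, temp_high, replace_psu, ticket_escalated.
Round 2: r9 [boot_ok AND temp_high -> reseat_ram]. Adds reseat_ram.
Round 3: r5 [reseat_ram AND overheat -> cable_seated]. Adds cable_seated.
Round 4: r11 [cable_seated -> psu_ok]. Adds psu_ok.
Round 5: r1 [psu_ok AND replace_psu -> led_green]; r7 [reseat_ram AND psu_ok -> log_uploaded]. Adds led_green, log_uploaded.
Closure: {bios_posted, boot_ok, cable_seated, firmware_stale, led_green, log_uploaded, network_up, overheat, psu_ok, replace_psu, reseat_ram, safe_mode, ship_unit, temp_high, ticket_escalated, update_required} — 16 facts.

16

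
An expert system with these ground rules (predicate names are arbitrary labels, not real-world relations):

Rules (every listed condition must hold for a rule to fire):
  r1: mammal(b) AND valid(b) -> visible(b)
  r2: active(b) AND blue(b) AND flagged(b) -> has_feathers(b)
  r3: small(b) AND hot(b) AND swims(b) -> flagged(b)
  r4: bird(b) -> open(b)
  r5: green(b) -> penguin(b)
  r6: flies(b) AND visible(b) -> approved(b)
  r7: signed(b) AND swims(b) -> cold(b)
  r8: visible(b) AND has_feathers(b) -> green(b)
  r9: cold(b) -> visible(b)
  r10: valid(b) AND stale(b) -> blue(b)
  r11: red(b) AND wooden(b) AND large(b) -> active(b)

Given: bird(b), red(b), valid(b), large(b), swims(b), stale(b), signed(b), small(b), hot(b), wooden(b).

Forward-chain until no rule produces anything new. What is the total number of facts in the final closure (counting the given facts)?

Round 1 — r3, r4, r7, r10, r11, derive flagged(b), open(b), cold(b), blue(b), active(b).
Round 2 — r2, r9, derive has_feathers(b), visible(b).
Round 3 — r8, derive green(b).
Round 4 — r5, derive penguin(b).
Closure: {active(b), bird(b), blue(b), cold(b), flagged(b), green(b), has_feathers(b), hot(b), large(b), open(b), penguin(b), red(b), signed(b), small(b), stale(b), swims(b), valid(b), visible(b), wooden(b)} — 19 facts.

19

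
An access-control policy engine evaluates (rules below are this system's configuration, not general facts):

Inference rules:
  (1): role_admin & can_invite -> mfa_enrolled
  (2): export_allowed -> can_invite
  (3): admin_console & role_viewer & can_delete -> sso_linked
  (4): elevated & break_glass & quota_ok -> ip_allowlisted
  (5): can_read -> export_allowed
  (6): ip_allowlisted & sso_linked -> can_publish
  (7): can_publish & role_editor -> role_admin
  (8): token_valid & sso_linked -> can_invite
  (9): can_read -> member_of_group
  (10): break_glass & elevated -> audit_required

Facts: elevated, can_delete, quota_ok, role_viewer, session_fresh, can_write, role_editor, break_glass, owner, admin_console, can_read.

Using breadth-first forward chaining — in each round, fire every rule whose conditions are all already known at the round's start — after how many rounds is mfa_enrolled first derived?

4

Round 1 — (3), (4), (5), (9), (10), derive sso_linked, ip_allowlisted, export_allowed, member_of_group, audit_required.
Round 2 — (2), (6), derive can_invite, can_publish.
Round 3 — (7), derive role_admin.
Round 4 — (1), derive mfa_enrolled.
mfa_enrolled first appears in round 4.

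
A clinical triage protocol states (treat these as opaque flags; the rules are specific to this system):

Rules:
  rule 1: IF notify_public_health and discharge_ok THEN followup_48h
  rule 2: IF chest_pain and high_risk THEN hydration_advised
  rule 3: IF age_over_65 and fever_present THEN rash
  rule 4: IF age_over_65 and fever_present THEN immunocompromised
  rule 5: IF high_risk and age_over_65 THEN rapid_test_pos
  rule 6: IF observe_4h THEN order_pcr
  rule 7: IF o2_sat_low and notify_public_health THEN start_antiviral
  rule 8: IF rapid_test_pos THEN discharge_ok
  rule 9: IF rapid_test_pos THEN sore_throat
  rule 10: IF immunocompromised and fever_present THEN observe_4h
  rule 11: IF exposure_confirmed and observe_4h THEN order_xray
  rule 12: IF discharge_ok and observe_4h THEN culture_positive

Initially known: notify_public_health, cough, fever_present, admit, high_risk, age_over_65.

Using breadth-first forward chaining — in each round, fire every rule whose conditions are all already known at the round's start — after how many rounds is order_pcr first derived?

Round 1 fires rule 3, rule 4, rule 5, giving rash, immunocompromised, rapid_test_pos.
Round 2 fires rule 8, rule 9, rule 10, giving discharge_ok, sore_throat, observe_4h.
Round 3 fires rule 1, rule 6, rule 12, giving followup_48h, order_pcr, culture_positive.
order_pcr first appears in round 3.

3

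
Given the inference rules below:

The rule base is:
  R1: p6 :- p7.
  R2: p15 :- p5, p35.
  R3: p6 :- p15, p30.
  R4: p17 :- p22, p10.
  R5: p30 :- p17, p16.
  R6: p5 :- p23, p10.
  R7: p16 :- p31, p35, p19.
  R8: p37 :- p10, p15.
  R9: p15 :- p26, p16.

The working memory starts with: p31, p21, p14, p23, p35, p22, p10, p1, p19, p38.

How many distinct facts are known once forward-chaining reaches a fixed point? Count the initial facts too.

17

[1] R4 [p17 :- p22, p10.]; R6 [p5 :- p23, p10.]; R7 [p16 :- p31, p35, p19.]. ⇒ new: p17, p5, p16.
[2] R2 [p15 :- p5, p35.]; R5 [p30 :- p17, p16.]. ⇒ new: p15, p30.
[3] R3 [p6 :- p15, p30.]; R8 [p37 :- p10, p15.]. ⇒ new: p6, p37.
Closure: {p1, p10, p14, p15, p16, p17, p19, p21, p22, p23, p30, p31, p35, p37, p38, p5, p6} — 17 facts.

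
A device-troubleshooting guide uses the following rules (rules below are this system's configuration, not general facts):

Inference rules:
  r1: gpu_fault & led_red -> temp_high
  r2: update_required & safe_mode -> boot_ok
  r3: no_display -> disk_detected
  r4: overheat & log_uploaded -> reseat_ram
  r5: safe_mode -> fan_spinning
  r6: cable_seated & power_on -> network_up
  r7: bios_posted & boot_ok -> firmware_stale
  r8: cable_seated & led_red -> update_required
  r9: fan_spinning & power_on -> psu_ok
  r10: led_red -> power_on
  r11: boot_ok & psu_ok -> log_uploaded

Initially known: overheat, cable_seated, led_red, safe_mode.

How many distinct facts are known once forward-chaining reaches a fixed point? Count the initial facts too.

12

Round 1: r5 [safe_mode -> fan_spinning]; r8 [cable_seated & led_red -> update_required]; r10 [led_red -> power_on]. Adds fan_spinning, update_required, power_on.
Round 2: r2 [update_required & safe_mode -> boot_ok]; r6 [cable_seated & power_on -> network_up]; r9 [fan_spinning & power_on -> psu_ok]. Adds boot_ok, network_up, psu_ok.
Round 3: r11 [boot_ok & psu_ok -> log_uploaded]. Adds log_uploaded.
Round 4: r4 [overheat & log_uploaded -> reseat_ram]. Adds reseat_ram.
Closure: {boot_ok, cable_seated, fan_spinning, led_red, log_uploaded, network_up, overheat, power_on, psu_ok, reseat_ram, safe_mode, update_required} — 12 facts.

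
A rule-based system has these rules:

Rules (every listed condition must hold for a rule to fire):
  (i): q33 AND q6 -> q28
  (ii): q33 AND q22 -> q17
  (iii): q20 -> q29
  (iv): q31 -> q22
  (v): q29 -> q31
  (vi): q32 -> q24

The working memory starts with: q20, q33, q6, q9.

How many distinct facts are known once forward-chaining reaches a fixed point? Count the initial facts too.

9

Round 1: (i) [q33 AND q6 -> q28]; (iii) [q20 -> q29]. Adds q28, q29.
Round 2: (v) [q29 -> q31]. Adds q31.
Round 3: (iv) [q31 -> q22]. Adds q22.
Round 4: (ii) [q33 AND q22 -> q17]. Adds q17.
Closure: {q17, q20, q22, q28, q29, q31, q33, q6, q9} — 9 facts.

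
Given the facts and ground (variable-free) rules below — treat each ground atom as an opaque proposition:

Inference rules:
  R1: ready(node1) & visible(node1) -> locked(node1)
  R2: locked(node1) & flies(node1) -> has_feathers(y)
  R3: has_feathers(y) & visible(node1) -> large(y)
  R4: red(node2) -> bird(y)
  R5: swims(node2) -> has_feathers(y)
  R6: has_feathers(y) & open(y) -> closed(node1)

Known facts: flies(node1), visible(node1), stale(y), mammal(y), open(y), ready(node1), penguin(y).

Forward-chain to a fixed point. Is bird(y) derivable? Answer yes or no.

no

Round 1 fires R1, giving locked(node1).
Round 2 fires R2, giving has_feathers(y).
Round 3 fires R3, R6, giving large(y), closed(node1).
Fixed point reached. bird(y) is concluded only by R4; R4 needs red(node2) (never derived).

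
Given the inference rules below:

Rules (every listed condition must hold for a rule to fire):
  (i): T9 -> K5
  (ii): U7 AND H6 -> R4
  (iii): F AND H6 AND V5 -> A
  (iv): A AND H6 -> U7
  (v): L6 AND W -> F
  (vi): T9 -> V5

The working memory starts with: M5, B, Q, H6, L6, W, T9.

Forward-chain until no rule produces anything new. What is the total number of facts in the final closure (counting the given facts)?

13

[1] (i) [T9 -> K5]; (v) [L6 AND W -> F]; (vi) [T9 -> V5]. ⇒ new: K5, F, V5.
[2] (iii) [F AND H6 AND V5 -> A]. ⇒ new: A.
[3] (iv) [A AND H6 -> U7]. ⇒ new: U7.
[4] (ii) [U7 AND H6 -> R4]. ⇒ new: R4.
Closure: {A, B, F, H6, K5, L6, M5, Q, R4, T9, U7, V5, W} — 13 facts.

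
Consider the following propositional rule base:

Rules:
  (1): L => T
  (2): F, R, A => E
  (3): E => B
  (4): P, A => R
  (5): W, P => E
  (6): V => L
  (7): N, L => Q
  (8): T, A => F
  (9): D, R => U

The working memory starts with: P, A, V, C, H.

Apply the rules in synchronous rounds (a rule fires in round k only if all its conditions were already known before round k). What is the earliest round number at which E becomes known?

4

Round 1 — (4), (6), derive R, L.
Round 2 — (1), derive T.
Round 3 — (8), derive F.
Round 4 — (2), derive E.
E first appears in round 4.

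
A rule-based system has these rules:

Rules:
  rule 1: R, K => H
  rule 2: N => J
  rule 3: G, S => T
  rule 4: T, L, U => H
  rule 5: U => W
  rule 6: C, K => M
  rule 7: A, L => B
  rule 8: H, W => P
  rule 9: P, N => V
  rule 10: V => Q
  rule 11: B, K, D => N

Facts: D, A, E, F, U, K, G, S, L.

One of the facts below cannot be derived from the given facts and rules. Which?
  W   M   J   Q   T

M

[1] rule 3 [G, S => T]; rule 5 [U => W]; rule 7 [A, L => B]. ⇒ new: T, W, B.
[2] rule 4 [T, L, U => H]; rule 11 [B, K, D => N]. ⇒ new: H, N.
[3] rule 2 [N => J]; rule 8 [H, W => P]. ⇒ new: J, P.
[4] rule 9 [P, N => V]. ⇒ new: V.
[5] rule 10 [V => Q]. ⇒ new: Q.
Derived: J (round 3), Q (round 5), T (round 1), W (round 1). M never appears in any round.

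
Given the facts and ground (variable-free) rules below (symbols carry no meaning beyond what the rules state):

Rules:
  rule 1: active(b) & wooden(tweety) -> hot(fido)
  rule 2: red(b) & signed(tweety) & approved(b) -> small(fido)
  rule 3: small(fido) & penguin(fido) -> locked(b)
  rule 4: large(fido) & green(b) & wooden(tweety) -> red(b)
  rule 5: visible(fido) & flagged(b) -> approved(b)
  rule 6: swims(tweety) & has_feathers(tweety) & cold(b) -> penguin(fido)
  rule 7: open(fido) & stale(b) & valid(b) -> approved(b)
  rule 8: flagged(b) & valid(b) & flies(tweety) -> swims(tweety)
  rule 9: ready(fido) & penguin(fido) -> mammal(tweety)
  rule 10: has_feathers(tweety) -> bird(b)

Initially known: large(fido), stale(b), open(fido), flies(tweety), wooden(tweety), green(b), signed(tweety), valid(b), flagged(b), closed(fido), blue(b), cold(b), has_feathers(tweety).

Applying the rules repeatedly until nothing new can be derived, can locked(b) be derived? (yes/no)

yes

Round 1: rule 4 [large(fido) & green(b) & wooden(tweety) -> red(b)]; rule 7 [open(fido) & stale(b) & valid(b) -> approved(b)]; rule 8 [flagged(b) & valid(b) & flies(tweety) -> swims(tweety)]; rule 10 [has_feathers(tweety) -> bird(b)]. Adds red(b), approved(b), swims(tweety), bird(b).
Round 2: rule 2 [red(b) & signed(tweety) & approved(b) -> small(fido)]; rule 6 [swims(tweety) & has_feathers(tweety) & cold(b) -> penguin(fido)]. Adds small(fido), penguin(fido).
Round 3: rule 3 [small(fido) & penguin(fido) -> locked(b)]. Adds locked(b).
locked(b) appears in round 3, so it is derivable.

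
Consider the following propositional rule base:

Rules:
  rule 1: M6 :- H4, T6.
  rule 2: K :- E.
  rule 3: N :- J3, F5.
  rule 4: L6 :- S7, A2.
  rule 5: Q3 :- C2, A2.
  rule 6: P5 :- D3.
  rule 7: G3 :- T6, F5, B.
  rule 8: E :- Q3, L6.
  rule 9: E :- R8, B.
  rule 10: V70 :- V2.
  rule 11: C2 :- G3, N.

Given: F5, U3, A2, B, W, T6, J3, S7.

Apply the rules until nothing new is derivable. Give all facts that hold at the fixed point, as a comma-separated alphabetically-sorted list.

Round 1: rule 3 [N :- J3, F5.]; rule 4 [L6 :- S7, A2.]; rule 7 [G3 :- T6, F5, B.]. New: N, L6, G3.
Round 2: rule 11 [C2 :- G3, N.]. New: C2.
Round 3: rule 5 [Q3 :- C2, A2.]. New: Q3.
Round 4: rule 8 [E :- Q3, L6.]. New: E.
Round 5: rule 2 [K :- E.]. New: K.

A2, B, C2, E, F5, G3, J3, K, L6, N, Q3, S7, T6, U3, W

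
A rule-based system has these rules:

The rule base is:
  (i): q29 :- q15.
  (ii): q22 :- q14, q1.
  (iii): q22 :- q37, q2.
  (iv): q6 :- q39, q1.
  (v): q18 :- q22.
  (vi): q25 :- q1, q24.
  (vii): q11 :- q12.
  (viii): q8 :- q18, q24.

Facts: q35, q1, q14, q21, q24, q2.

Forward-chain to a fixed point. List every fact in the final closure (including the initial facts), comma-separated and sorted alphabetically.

q1, q14, q18, q2, q21, q22, q24, q25, q35, q8

Round 1 fires (ii), (vi), giving q22, q25.
Round 2 fires (v), giving q18.
Round 3 fires (viii), giving q8.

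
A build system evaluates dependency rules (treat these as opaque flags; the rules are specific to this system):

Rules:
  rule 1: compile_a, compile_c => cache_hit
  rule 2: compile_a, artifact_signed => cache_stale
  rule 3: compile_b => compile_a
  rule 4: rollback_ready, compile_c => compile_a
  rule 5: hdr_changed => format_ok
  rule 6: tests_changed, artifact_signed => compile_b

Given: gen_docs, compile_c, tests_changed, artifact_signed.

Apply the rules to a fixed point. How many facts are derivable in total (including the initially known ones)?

Round 1 fires rule 6, giving compile_b.
Round 2 fires rule 3, giving compile_a.
Round 3 fires rule 1, rule 2, giving cache_hit, cache_stale.
Closure: {artifact_signed, cache_hit, cache_stale, compile_a, compile_b, compile_c, gen_docs, tests_changed} — 8 facts.

8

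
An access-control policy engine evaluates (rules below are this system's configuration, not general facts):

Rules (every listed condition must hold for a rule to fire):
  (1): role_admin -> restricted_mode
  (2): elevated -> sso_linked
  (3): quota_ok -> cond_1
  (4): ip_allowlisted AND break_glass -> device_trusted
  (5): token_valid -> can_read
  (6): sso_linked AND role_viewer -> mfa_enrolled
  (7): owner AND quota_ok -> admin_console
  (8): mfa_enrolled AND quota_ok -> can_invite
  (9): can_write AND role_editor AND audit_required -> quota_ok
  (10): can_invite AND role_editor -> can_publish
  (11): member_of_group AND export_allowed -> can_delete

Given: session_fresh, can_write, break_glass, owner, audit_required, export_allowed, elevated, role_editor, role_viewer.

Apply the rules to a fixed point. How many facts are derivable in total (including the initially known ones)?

16

Round 1: (2) [elevated -> sso_linked]; (9) [can_write AND role_editor AND audit_required -> quota_ok]. New: sso_linked, quota_ok.
Round 2: (3) [quota_ok -> cond_1]; (6) [sso_linked AND role_viewer -> mfa_enrolled]; (7) [owner AND quota_ok -> admin_console]. New: cond_1, mfa_enrolled, admin_console.
Round 3: (8) [mfa_enrolled AND quota_ok -> can_invite]. New: can_invite.
Round 4: (10) [can_invite AND role_editor -> can_publish]. New: can_publish.
Closure: {admin_console, audit_required, break_glass, can_invite, can_publish, can_write, cond_1, elevated, export_allowed, mfa_enrolled, owner, quota_ok, role_editor, role_viewer, session_fresh, sso_linked} — 16 facts.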